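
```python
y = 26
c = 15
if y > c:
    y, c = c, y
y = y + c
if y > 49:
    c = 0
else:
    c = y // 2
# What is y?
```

Trace:
`y = 26` → y = 26
`c = 15` → c = 15
`if y > c: ...` → y > c is True → y = 15; c = 26
`y = y + c` → y = 41
`if y > 49: ...` → y > 49 is False, take else branch → c = 20
So y = 41

Answer: 41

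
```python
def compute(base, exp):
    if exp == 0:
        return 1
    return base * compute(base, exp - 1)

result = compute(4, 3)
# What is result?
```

compute(4, 3) = 4 * 4 * 4 = 64

Answer: 64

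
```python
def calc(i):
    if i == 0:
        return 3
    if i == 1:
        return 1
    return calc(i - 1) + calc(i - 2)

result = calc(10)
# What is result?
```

Build up from base cases: calc(0)=3, calc(1)=1, calc(2)=4, calc(3)=5, calc(4)=9, calc(5)=14, calc(6)=23, ..., calc(10)=157

Answer: 157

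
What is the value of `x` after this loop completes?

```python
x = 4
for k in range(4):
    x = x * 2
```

Multiply by 2, 4 times: 4 * 2^4 = 64
`x` takes the values: 4 → 8 → 16 → 32 → 64

Answer: 64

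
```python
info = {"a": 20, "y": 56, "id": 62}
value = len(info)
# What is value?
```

Trace:
`info = {"a": 20, "y": 56, "id": 62}` → info = {'a': 20, 'y': 56, 'id': 62}
`value = len(info)` → value = 3
So value = 3

Answer: 3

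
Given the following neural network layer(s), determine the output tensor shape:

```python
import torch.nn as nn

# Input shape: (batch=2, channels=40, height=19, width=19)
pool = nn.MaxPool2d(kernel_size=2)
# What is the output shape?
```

Input: (2, 40, 19, 19) -> Output: (2, 40, 9, 9)

Answer: (2, 40, 9, 9)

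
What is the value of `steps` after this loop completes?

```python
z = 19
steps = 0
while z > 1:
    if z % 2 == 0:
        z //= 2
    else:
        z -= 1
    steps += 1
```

Steps to reduce 19 to 1
`steps` takes the values: 0 → 1 → 2 → 3 → 4 → 5 → 6

Answer: 6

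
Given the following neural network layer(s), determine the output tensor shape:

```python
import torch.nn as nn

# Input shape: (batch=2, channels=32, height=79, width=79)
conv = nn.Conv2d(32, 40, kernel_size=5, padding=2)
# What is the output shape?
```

Input: (2, 32, 79, 79) -> Output: (2, 40, 79, 79)

Answer: (2, 40, 79, 79)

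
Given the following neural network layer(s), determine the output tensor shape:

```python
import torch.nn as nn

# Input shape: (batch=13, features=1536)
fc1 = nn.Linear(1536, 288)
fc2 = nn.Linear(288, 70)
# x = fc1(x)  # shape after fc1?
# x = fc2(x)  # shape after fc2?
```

Input: (13, 1536) -> after fc1: (13, 288) -> Output: (13, 70)

Answer: (13, 70)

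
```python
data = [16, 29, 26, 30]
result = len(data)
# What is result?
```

Trace:
`data = [16, 29, 26, 30]` → data = [16, 29, 26, 30]
`result = len(data)` → result = 4
So result = 4

Answer: 4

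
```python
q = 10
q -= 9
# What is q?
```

Trace:
`q = 10` → q = 10
`q -= 9` → q = 1
So q = 1

Answer: 1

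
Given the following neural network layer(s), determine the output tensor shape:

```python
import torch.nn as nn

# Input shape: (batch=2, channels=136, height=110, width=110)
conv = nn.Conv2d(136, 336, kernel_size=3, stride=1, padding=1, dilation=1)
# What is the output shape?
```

Input: (2, 136, 110, 110) -> Output: (2, 336, 110, 110)

Answer: (2, 336, 110, 110)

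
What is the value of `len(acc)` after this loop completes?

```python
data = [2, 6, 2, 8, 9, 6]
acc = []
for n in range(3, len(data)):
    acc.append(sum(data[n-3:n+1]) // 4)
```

Number of 4-element averages
`acc` takes the values: [] → [4] → [4, 6] → [4, 6, 6]
So `len(acc)` = 3

Answer: 3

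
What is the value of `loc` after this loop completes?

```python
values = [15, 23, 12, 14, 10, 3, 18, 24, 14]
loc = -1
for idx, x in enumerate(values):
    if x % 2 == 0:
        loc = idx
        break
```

First even number index in [15, 23, 12, 14, 10, 3, 18, 24, 14]
`loc` takes the values: -1 → 2

Answer: 2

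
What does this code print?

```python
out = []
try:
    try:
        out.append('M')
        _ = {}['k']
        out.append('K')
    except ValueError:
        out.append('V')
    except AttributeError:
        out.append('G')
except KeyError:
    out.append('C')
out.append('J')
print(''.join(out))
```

Execution trace: 'M' (inner try body) → 'C' (outer except KeyError) → 'J' (after the try/except). Output: MCJ

Answer: MCJ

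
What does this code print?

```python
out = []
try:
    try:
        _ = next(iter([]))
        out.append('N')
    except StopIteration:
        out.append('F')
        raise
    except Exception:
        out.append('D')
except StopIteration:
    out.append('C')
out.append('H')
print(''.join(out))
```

Execution trace: 'F' (inner except StopIteration) → 'C' (outer except StopIteration) → 'H' (after the try/except). Output: FCH

Answer: FCH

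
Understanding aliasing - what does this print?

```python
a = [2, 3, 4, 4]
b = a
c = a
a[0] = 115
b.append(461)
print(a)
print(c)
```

Key concept: multiple aliases.
Step by step:
`a = [2, 3, 4, 4]` → a = [2, 3, 4, 4]
`b = a` → b = [2, 3, 4, 4] (same object as a)
`c = a` → c = [2, 3, 4, 4] (same object as a, b)
`a[0] = 115` → a = [115, 3, 4, 4] (same object as b, c); b = [115, 3, 4, 4] (same object as a, c); c = [115, 3, 4, 4] (same object as a, b)
`b.append(461)` → a = [115, 3, 4, 4, 461] (same object as b, c); b = [115, 3, 4, 4, 461] (same object as a, c); c = [115, 3, 4, 4, 461] (same object as a, b)
`print(a)` → prints [115, 3, 4, 4, 461]
`print(c)` → prints [115, 3, 4, 4, 461]

Answer:
[115, 3, 4, 4, 461]
[115, 3, 4, 4, 461]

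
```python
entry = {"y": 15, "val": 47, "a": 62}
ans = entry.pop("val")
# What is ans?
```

Trace:
`entry = {"y": 15, "val": 47, "a": 62}` → entry = {'y': 15, 'val': 47, 'a': 62}
`ans = entry.pop("val")` → entry = {'y': 15, 'a': 62}; ans = 47
So ans = 47

Answer: 47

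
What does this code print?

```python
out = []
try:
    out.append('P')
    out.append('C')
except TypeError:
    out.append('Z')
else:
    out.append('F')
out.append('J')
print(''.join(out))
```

Execution trace: 'P' (try body) → 'C' (try body, no exception) → 'F' (else) → 'J' (after the try/except). Output: PCFJ

Answer: PCFJ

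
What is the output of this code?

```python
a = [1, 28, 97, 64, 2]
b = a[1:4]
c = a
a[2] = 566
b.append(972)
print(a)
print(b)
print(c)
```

Key concept: slice vs alias.
Step by step:
`a = [1, 28, 97, 64, 2]` → a = [1, 28, 97, 64, 2]
`b = a[1:4]` → b = [28, 97, 64]
`c = a` → c = [1, 28, 97, 64, 2] (same object as a)
`a[2] = 566` → a = [1, 28, 566, 64, 2] (same object as c); c = [1, 28, 566, 64, 2] (same object as a)
`b.append(972)` → b = [28, 97, 64, 972]
`print(a)` → prints [1, 28, 566, 64, 2]
`print(b)` → prints [28, 97, 64, 972]
`print(c)` → prints [1, 28, 566, 64, 2]

Answer:
[1, 28, 566, 64, 2]
[28, 97, 64, 972]
[1, 28, 566, 64, 2]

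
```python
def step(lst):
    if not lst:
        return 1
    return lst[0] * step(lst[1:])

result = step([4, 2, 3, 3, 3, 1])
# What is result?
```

Product over [4, 2, 3, 3, 3, 1] = 4 * 2 * 3 * 3 * 3 * 1 = 216

Answer: 216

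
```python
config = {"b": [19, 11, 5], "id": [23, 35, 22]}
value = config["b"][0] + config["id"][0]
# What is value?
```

Trace:
`config = {"b": [19, 11, 5], "id": [23, 35, 22]}` → config = {'b': [19, 11, 5], 'id': [23, 35, 22]}
`value = config["b"][0] + config["id"][0]` → value = 42
So value = 42

Answer: 42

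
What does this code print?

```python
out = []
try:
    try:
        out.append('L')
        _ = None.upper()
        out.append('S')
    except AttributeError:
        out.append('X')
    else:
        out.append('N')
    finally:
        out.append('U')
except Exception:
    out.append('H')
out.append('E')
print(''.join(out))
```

Execution trace: 'L' (inner try body) → 'X' (inner except AttributeError) → 'U' (inner finally) → 'E' (after the try/except). Output: LXUE

Answer: LXUE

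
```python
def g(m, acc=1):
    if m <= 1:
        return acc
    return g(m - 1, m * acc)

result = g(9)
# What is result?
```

Accumulator trace (n, acc): (9, 1) -> (8, 9) -> (7, 72) -> (6, 504) -> (5, 3024) -> (4, 15120) -> (3, 60480) -> (2, 181440) -> (1, 362880) -> return 362880

Answer: 362880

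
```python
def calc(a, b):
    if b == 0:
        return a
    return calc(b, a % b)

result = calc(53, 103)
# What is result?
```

calc(53, 103) -> calc(103, 53) -> calc(53, 50) -> calc(50, 3) -> calc(3, 2) -> calc(2, 1) -> calc(1, 0) -> 1

Answer: 1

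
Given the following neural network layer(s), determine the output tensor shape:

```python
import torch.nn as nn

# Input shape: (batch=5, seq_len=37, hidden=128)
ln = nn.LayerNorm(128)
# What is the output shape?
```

Input: (5, 37, 128) -> Output: (5, 37, 128)

Answer: (5, 37, 128)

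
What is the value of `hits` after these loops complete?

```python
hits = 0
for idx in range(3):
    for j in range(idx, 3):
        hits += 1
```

Upper triangle: 3 + 2 + ... + 1
`hits` takes the values: 0 → 1 → 2 → 3 → 4 → 5 → 6

Answer: 6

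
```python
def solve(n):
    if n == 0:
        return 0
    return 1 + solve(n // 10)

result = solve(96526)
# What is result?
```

Count of digits of 96526: 5

Answer: 5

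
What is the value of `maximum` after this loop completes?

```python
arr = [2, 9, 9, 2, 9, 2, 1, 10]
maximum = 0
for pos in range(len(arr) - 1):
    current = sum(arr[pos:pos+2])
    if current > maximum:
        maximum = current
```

Max sum of 2-element window in [2, 9, 9, 2, 9, 2, 1, 10]
`maximum` takes the values: 0 → 11 → 18

Answer: 18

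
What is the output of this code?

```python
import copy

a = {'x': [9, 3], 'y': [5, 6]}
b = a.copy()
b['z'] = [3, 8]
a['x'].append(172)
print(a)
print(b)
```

Key concept: shallow copy of dict with mutable values.
Step by step:
`a = {'x': [9, 3], 'y': [5, 6]}` → a = {'x': [9, 3], 'y': [5, 6]}
`b = a.copy()` → b = {'x': [9, 3], 'y': [5, 6]}
`b['z'] = [3, 8]` → b = {'x': [9, 3], 'y': [5, 6], 'z': [3, 8]}
`a['x'].append(172)` → a = {'x': [9, 3, 172], 'y': [5, 6]}; b = {'x': [9, 3, 172], 'y': [5, 6], 'z': [3, 8]}
`print(a)` → prints {'x': [9, 3, 172], 'y': [5, 6]}
`print(b)` → prints {'x': [9, 3, 172], 'y': [5, 6], 'z': [3, 8]}

Answer:
{'x': [9, 3, 172], 'y': [5, 6]}
{'x': [9, 3, 172], 'y': [5, 6], 'z': [3, 8]}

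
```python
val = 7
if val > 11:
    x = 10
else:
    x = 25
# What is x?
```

Trace:
`val = 7` → val = 7
`if val > 11: ...` → val > 11 is False, take else branch → x = 25
So x = 25

Answer: 25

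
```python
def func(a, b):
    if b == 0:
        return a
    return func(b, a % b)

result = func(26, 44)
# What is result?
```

func(26, 44) -> func(44, 26) -> func(26, 18) -> func(18, 8) -> func(8, 2) -> func(2, 0) -> 2

Answer: 2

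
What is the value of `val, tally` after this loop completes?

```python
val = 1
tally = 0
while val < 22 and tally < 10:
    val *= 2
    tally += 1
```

Double until >= 22 or 10 iterations
`val, tally` takes the values: (1, 0) → (2, 0) → (2, 1) → (4, 1) → (4, 2) → (8, 2) → (8, 3) → (16, 3) → (16, 4) → (32, 4) → (32, 5)

Answer: 32, 5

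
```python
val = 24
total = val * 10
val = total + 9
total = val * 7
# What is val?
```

Trace:
`val = 24` → val = 24
`total = val * 10` → total = 240
`val = total + 9` → val = 249
`total = val * 7` → total = 1743
So val = 249

Answer: 249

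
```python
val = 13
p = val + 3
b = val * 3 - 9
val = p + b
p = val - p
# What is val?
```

Trace:
`val = 13` → val = 13
`p = val + 3` → p = 16
`b = val * 3 - 9` → b = 30
`val = p + b` → val = 46
`p = val - p` → p = 30
So val = 46

Answer: 46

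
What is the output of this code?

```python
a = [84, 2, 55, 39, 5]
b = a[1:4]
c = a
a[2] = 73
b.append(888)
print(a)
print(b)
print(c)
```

Key concept: slice vs alias.
Step by step:
`a = [84, 2, 55, 39, 5]` → a = [84, 2, 55, 39, 5]
`b = a[1:4]` → b = [2, 55, 39]
`c = a` → c = [84, 2, 55, 39, 5] (same object as a)
`a[2] = 73` → a = [84, 2, 73, 39, 5] (same object as c); c = [84, 2, 73, 39, 5] (same object as a)
`b.append(888)` → b = [2, 55, 39, 888]
`print(a)` → prints [84, 2, 73, 39, 5]
`print(b)` → prints [2, 55, 39, 888]
`print(c)` → prints [84, 2, 73, 39, 5]

Answer:
[84, 2, 73, 39, 5]
[2, 55, 39, 888]
[84, 2, 73, 39, 5]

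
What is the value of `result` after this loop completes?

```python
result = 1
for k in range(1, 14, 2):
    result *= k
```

Product of 1, 3, 5, ... up to 13
`result` takes the values: 1 → 3 → 15 → 105 → 945 → 10395 → 135135

Answer: 135135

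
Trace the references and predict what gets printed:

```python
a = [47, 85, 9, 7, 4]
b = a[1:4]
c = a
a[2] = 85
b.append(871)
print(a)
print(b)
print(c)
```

Key concept: slice vs alias.
Step by step:
`a = [47, 85, 9, 7, 4]` → a = [47, 85, 9, 7, 4]
`b = a[1:4]` → b = [85, 9, 7]
`c = a` → c = [47, 85, 9, 7, 4] (same object as a)
`a[2] = 85` → a = [47, 85, 85, 7, 4] (same object as c); c = [47, 85, 85, 7, 4] (same object as a)
`b.append(871)` → b = [85, 9, 7, 871]
`print(a)` → prints [47, 85, 85, 7, 4]
`print(b)` → prints [85, 9, 7, 871]
`print(c)` → prints [47, 85, 85, 7, 4]

Answer:
[47, 85, 85, 7, 4]
[85, 9, 7, 871]
[47, 85, 85, 7, 4]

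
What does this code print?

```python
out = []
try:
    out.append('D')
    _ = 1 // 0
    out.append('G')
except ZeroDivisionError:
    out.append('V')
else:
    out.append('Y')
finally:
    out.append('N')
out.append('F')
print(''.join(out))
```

Execution trace: 'D' (try body) → 'V' (except ZeroDivisionError) → 'N' (finally) → 'F' (after the try/except). Output: DVNF

Answer: DVNF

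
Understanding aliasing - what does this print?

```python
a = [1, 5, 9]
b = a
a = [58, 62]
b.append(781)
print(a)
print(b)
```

Key concept: rebinding vs mutation: a is rebound to a new list, b still points at the original.
Step by step:
`a = [1, 5, 9]` → a = [1, 5, 9]
`b = a` → b = [1, 5, 9] (same object as a)
`a = [58, 62]` → a = [58, 62]
`b.append(781)` → b = [1, 5, 9, 781]
`print(a)` → prints [58, 62]
`print(b)` → prints [1, 5, 9, 781]

Answer:
[58, 62]
[1, 5, 9, 781]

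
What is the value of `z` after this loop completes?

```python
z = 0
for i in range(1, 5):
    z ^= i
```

XOR of 1 to 4
`z` takes the values: 0 → 1 → 3 → 0 → 4

Answer: 4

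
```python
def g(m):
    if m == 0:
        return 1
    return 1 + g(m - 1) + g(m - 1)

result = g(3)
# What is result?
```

g(m) = 1 + 2·g(m-1), g(0)=1. Closed form: (1+1)·2^3 - 1 = 15.

Answer: 15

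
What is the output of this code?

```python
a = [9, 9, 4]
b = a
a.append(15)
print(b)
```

Key concept: basic list aliasing.
Step by step:
`a = [9, 9, 4]` → a = [9, 9, 4]
`b = a` → b = [9, 9, 4] (same object as a)
`a.append(15)` → a = [9, 9, 4, 15] (same object as b); b = [9, 9, 4, 15] (same object as a)
`print(b)` → prints [9, 9, 4, 15]

Answer: [9, 9, 4, 15]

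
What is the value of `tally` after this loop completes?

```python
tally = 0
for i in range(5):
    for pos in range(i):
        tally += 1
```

Triangle number: 0+1+2+...+4
`tally` takes the values: 0 → 1 → 2 → 3 → 4 → 5 → 6 → 7 → 8 → 9 → 10

Answer: 10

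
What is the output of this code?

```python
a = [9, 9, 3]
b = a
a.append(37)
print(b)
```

Key concept: basic list aliasing.
Step by step:
`a = [9, 9, 3]` → a = [9, 9, 3]
`b = a` → b = [9, 9, 3] (same object as a)
`a.append(37)` → a = [9, 9, 3, 37] (same object as b); b = [9, 9, 3, 37] (same object as a)
`print(b)` → prints [9, 9, 3, 37]

Answer: [9, 9, 3, 37]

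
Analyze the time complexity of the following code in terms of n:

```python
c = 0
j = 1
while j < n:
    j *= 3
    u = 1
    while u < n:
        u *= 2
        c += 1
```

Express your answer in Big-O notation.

Each loop level contributes: log n × log n. Multiplying the contributions gives O(log² n).

Answer: O(log² n)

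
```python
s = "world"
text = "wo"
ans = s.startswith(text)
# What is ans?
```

Trace:
`s = "world"` → s = 'world'
`text = "wo"` → text = 'wo'
`ans = s.startswith(text)` → ans = True
So ans = True

Answer: True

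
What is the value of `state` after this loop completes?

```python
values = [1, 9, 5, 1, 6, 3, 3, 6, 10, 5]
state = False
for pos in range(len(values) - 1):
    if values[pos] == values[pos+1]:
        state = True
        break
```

Check consecutive duplicates in [1, 9, 5, 1, 6, 3, 3, 6, 10, 5]
`state` takes the values: False → True

Answer: True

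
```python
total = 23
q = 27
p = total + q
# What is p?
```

Trace:
`total = 23` → total = 23
`q = 27` → q = 27
`p = total + q` → p = 50
So p = 50

Answer: 50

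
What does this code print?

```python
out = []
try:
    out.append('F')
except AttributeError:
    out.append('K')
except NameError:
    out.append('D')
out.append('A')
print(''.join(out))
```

Execution trace: 'F' (try body, no exception) → 'A' (after the try/except). Output: FA

Answer: FA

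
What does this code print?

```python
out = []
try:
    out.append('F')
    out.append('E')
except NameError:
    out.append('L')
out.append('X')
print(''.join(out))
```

Execution trace: 'F' (try body) → 'E' (try body, no exception) → 'X' (after the try/except). Output: FEX

Answer: FEX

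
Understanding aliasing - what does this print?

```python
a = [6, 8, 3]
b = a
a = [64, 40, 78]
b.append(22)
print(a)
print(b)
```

Key concept: rebinding vs mutation: a is rebound to a new list, b still points at the original.
Step by step:
`a = [6, 8, 3]` → a = [6, 8, 3]
`b = a` → b = [6, 8, 3] (same object as a)
`a = [64, 40, 78]` → a = [64, 40, 78]
`b.append(22)` → b = [6, 8, 3, 22]
`print(a)` → prints [64, 40, 78]
`print(b)` → prints [6, 8, 3, 22]

Answer:
[64, 40, 78]
[6, 8, 3, 22]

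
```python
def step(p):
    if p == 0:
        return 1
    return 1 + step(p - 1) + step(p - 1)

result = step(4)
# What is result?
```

step(p) = 1 + 2·step(p-1), step(0)=1. Closed form: (1+1)·2^4 - 1 = 31.

Answer: 31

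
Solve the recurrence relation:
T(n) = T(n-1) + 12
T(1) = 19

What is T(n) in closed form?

Unrolling: T(n) = T(1) + 12·(n-1) = 19 + 12(n-1) = 12n + 7.

Answer: T(n) = 12n + 7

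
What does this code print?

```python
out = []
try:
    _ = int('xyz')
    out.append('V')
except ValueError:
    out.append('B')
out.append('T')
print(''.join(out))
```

Execution trace: 'B' (except ValueError) → 'T' (after the try/except). Output: BT

Answer: BT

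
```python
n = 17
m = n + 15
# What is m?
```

Trace:
`n = 17` → n = 17
`m = n + 15` → m = 32
So m = 32

Answer: 32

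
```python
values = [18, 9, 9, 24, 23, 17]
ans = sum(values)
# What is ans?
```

Trace:
`values = [18, 9, 9, 24, 23, 17]` → values = [18, 9, 9, 24, 23, 17]
`ans = sum(values)` → ans = 100
So ans = 100

Answer: 100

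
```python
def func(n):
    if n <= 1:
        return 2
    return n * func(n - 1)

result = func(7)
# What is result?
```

func(7) = 7 * 6 * 5 * 4 * 3 * 2 * 2 = 10080

Answer: 10080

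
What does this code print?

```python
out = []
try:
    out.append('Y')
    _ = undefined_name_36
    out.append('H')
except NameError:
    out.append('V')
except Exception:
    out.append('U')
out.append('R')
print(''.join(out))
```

Execution trace: 'Y' (try body) → 'V' (except NameError) → 'R' (after the try/except). Output: YVR

Answer: YVR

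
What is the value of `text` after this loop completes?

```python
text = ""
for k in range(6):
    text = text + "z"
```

Repeat 'z' 6 times
`text` takes the values: "" → "z" → "zz" → "zzz" → "zzzz" → "zzzzz" → "zzzzzz"

Answer: "zzzzzz"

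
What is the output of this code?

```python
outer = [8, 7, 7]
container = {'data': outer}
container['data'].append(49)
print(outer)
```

Key concept: dict holds reference to list.
Step by step:
`outer = [8, 7, 7]` → outer = [8, 7, 7]
`container = {'data': outer}` → container = {'data': [8, 7, 7]}
`container['data'].append(49)` → outer = [8, 7, 7, 49]; container = {'data': [8, 7, 7, 49]}
`print(outer)` → prints [8, 7, 7, 49]

Answer: [8, 7, 7, 49]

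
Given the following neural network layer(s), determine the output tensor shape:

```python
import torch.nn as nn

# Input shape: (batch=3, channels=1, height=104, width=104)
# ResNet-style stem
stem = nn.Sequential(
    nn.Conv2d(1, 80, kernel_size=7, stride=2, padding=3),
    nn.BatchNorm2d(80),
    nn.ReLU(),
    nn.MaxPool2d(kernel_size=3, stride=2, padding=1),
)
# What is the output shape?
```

Input: (3, 1, 104, 104) -> after Conv2d 7x7 stride=2: (3, 80, 52, 52) -> Output: (3, 80, 26, 26)

Answer: (3, 80, 26, 26)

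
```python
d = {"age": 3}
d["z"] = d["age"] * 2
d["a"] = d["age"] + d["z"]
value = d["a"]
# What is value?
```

Trace:
`d = {"age": 3}` → d = {'age': 3}
`d["z"] = d["age"] * 2` → d = {'age': 3, 'z': 6}
`d["a"] = d["age"] + d["z"]` → d = {'age': 3, 'z': 6, 'a': 9}
`value = d["a"]` → value = 9
So value = 9

Answer: 9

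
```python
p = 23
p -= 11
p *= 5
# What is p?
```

Trace:
`p = 23` → p = 23
`p -= 11` → p = 12
`p *= 5` → p = 60
So p = 60

Answer: 60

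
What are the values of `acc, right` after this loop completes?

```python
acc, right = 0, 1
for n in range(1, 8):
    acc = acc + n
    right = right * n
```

Sum and factorial of 1 to 7
`acc, right` takes the values: (0, 1) → (1, 1) → (3, 1) → (3, 2) → (6, 2) → (6, 6) → (10, 6) → (10, 24) → (15, 24) → (15, 120) → (21, 120) → (21, 720) → (28, 720) → (28, 5040)

Answer: 28, 5040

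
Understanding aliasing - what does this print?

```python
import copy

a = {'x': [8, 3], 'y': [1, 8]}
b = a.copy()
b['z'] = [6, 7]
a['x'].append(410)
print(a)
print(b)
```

Key concept: shallow copy of dict with mutable values.
Step by step:
`a = {'x': [8, 3], 'y': [1, 8]}` → a = {'x': [8, 3], 'y': [1, 8]}
`b = a.copy()` → b = {'x': [8, 3], 'y': [1, 8]}
`b['z'] = [6, 7]` → b = {'x': [8, 3], 'y': [1, 8], 'z': [6, 7]}
`a['x'].append(410)` → a = {'x': [8, 3, 410], 'y': [1, 8]}; b = {'x': [8, 3, 410], 'y': [1, 8], 'z': [6, 7]}
`print(a)` → prints {'x': [8, 3, 410], 'y': [1, 8]}
`print(b)` → prints {'x': [8, 3, 410], 'y': [1, 8], 'z': [6, 7]}

Answer:
{'x': [8, 3, 410], 'y': [1, 8]}
{'x': [8, 3, 410], 'y': [1, 8], 'z': [6, 7]}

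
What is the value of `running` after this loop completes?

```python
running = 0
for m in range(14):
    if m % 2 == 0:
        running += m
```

Sum of even numbers 0 to 13
`running` takes the values: 0 → 2 → 6 → 12 → 20 → 30 → 42

Answer: 42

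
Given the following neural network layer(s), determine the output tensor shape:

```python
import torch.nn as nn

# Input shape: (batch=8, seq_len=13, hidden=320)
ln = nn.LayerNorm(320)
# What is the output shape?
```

Input: (8, 13, 320) -> Output: (8, 13, 320)

Answer: (8, 13, 320)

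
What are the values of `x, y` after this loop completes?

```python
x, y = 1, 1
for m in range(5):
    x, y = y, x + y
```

Fibonacci: after 5 iterations
`x, y` takes the values: (1, 1) → (1, 2) → (2, 3) → (3, 5) → (5, 8) → (8, 13)

Answer: 8, 13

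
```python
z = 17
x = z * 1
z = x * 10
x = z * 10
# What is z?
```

Trace:
`z = 17` → z = 17
`x = z * 1` → x = 17
`z = x * 10` → z = 170
`x = z * 10` → x = 1700
So z = 170

Answer: 170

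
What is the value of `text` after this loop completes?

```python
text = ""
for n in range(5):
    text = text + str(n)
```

Concatenate digits 0 to 4
`text` takes the values: "" → "0" → "01" → "012" → "0123" → "01234"

Answer: "01234"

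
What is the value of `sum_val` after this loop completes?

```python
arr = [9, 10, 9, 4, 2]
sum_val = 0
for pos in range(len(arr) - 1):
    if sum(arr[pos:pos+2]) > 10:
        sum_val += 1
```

Count windows with sum > 10
`sum_val` takes the values: 0 → 1 → 2 → 3

Answer: 3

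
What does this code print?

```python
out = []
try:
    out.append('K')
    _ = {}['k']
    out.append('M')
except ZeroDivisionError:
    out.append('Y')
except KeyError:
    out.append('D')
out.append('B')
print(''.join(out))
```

Execution trace: 'K' (try body) → 'D' (except KeyError) → 'B' (after the try/except). Output: KDB

Answer: KDB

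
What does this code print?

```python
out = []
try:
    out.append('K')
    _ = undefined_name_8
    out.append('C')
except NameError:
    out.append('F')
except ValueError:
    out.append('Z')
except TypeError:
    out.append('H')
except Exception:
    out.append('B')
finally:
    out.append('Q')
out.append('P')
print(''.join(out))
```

Execution trace: 'K' (try body) → 'F' (except NameError) → 'Q' (finally) → 'P' (after the try/except). Output: KFQP

Answer: KFQP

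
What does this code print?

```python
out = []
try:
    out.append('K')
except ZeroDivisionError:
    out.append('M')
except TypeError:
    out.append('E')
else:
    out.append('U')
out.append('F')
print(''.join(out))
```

Execution trace: 'K' (try body, no exception) → 'U' (else) → 'F' (after the try/except). Output: KUF

Answer: KUF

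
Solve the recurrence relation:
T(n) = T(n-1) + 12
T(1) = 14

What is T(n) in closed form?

Unrolling: T(n) = T(1) + 12·(n-1) = 14 + 12(n-1) = 12n + 2.

Answer: T(n) = 12n + 2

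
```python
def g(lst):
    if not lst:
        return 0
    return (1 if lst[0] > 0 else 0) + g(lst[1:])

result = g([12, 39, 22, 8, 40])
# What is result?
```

Count of positive elements in [12, 39, 22, 8, 40] = 5

Answer: 5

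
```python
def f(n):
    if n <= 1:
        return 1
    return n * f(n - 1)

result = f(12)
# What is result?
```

f(12) = 12 * 11 * 10 * 9 * 8 * 7 * 6 * 5 * 4 * 3 * 2 * 1 = 479001600

Answer: 479001600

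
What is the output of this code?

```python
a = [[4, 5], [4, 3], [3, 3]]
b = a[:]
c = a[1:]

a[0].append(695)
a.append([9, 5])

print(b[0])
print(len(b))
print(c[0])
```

Key concept: slice with nested mutation.
Step by step:
`a = [[4, 5], [4, 3], [3, 3]]` → a = [[4, 5], [4, 3], [3, 3]]
`b = a[:]` → b = [[4, 5], [4, 3], [3, 3]]
`c = a[1:]` → c = [[4, 3], [3, 3]]
`a[0].append(695)` → a = [[4, 5, 695], [4, 3], [3, 3]]; b = [[4, 5, 695], [4, 3], [3, 3]]
`a.append([9, 5])` → a = [[4, 5, 695], [4, 3], [3, 3], [9, 5]]
`print(b[0])` → prints [4, 5, 695]
`print(len(b))` → prints 3
`print(c[0])` → prints [4, 3]

Answer:
[4, 5, 695]
3
[4, 3]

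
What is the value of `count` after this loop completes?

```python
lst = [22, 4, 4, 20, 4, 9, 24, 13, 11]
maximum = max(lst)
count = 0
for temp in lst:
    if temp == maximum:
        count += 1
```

Count of max value 24 in [22, 4, 4, 20, 4, 9, 24, 13, 11]
`count` takes the values: 0 → 1

Answer: 1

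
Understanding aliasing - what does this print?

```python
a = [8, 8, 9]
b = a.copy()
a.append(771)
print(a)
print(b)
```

Key concept: list.copy() creates independent copy.
Step by step:
`a = [8, 8, 9]` → a = [8, 8, 9]
`b = a.copy()` → b = [8, 8, 9]
`a.append(771)` → a = [8, 8, 9, 771]
`print(a)` → prints [8, 8, 9, 771]
`print(b)` → prints [8, 8, 9]

Answer:
[8, 8, 9, 771]
[8, 8, 9]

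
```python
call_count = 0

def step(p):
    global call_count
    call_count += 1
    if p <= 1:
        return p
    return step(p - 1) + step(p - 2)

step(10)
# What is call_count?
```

Calls(p) = 1 + Calls(p-1) + Calls(p-2); Calls(0)=Calls(1)=1. For p=10 this gives 177.

Answer: 177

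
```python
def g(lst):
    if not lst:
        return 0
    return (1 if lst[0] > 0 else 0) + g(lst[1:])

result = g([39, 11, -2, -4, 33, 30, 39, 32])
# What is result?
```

Count of positive elements in [39, 11, -2, -4, 33, 30, 39, 32] = 6

Answer: 6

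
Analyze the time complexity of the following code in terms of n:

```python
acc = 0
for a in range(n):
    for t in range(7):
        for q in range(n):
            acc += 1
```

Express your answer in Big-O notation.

Each loop level contributes: n × 1 × n. Multiplying the contributions gives O(n^2).

Answer: O(n^2)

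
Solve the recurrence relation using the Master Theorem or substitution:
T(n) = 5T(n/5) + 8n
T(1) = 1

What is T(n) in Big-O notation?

By Master Theorem: a=5, b=5, f(n)=8n. Since log_5(5) = 1 and f(n) = Θ(n^1), Case 2 applies. T(n) = O(n log n).

Answer: O(n log n)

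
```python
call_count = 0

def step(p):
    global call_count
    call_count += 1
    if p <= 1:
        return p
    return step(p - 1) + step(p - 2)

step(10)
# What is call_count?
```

Calls(p) = 1 + Calls(p-1) + Calls(p-2); Calls(0)=Calls(1)=1. For p=10 this gives 177.

Answer: 177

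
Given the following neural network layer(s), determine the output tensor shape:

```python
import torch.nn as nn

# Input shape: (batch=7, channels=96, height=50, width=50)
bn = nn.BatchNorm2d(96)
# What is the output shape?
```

Input: (7, 96, 50, 50) -> Output: (7, 96, 50, 50)

Answer: (7, 96, 50, 50)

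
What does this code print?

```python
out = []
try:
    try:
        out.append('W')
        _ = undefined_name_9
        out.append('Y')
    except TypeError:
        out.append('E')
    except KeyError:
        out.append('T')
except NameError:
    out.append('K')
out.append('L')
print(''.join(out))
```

Execution trace: 'W' (try body) → 'K' (outer except NameError) → 'L' (after the try/except). Output: WKL

Answer: WKL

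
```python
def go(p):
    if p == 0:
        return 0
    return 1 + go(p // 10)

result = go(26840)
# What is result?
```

Count of digits of 26840: 5

Answer: 5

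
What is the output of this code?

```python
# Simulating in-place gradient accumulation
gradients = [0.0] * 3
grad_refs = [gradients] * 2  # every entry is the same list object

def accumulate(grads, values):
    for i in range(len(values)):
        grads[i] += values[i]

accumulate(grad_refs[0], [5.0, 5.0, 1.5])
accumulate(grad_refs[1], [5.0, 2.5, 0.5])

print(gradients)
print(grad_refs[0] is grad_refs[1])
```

Key concept: gradient accumulation aliasing.
Step by step:
`gradients = [0.0] * 3` → gradients = [0.0, 0.0, 0.0]
`grad_refs = [gradients] * 2` → grad_refs = [[0.0, 0.0, 0.0], [0.0, 0.0, 0.0]]
`accumulate(grad_refs[0], [5.0, 5.0, 1.5])` → gradients = [5.0, 5.0, 1.5]; grad_refs = [[5.0, 5.0, 1.5], [5.0, 5.0, 1.5]]
`accumulate(grad_refs[1], [5.0, 2.5, 0.5])` → gradients = [10.0, 7.5, 2.0]; grad_refs = [[10.0, 7.5, 2.0], [10.0, 7.5, 2.0]]
`print(gradients)` → prints [10.0, 7.5, 2.0]
`print(grad_refs[0] is grad_refs[1])` → prints True

Answer:
[10.0, 7.5, 2.0]
True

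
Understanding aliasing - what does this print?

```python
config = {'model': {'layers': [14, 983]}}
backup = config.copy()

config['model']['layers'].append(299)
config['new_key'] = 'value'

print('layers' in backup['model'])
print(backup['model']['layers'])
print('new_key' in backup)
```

Key concept: shallow copy gotcha with nested dict.
Step by step:
`config = {'model': {'layers': [14, 983]}}` → config = {'model': {'layers': [14, 983]}}
`backup = config.copy()` → backup = {'model': {'layers': [14, 983]}}
`config['model']['layers'].append(299)` → config = {'model': {'layers': [14, 983, 299]}}; backup = {'model': {'layers': [14, 983, 299]}}
`config['new_key'] = 'value'` → config = {'model': {'layers': [14, 983, 299]}, 'new_key': 'value'}
`print('layers' in backup['model'])` → prints True
`print(backup['model']['layers'])` → prints [14, 983, 299]
`print('new_key' in backup)` → prints False

Answer:
True
[14, 983, 299]
False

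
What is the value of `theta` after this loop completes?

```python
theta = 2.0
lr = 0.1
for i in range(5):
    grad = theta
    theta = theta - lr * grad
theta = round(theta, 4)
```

Gradient descent: w = 2.0 * (1 - 0.1)^5
`theta` takes the values: 2.0 → 1.8 → 1.62 → 1.458 → 1.3122 → 1.18098 → 1.181

Answer: 1.181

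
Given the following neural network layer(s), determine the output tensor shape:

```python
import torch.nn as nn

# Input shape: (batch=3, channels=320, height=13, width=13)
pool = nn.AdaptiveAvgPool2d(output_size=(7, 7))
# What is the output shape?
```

Input: (3, 320, 13, 13) -> Output: (3, 320, 7, 7)

Answer: (3, 320, 7, 7)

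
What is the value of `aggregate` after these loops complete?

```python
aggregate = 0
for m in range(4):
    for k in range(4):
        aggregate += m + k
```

Sum of all m+k for m,k in 4x4
`aggregate` takes the values: 0 → 1 → 3 → 6 → 7 → 9 → 12 → 16 → 18 → 21 → 25 → 30 → 33 → 37 → 42 → 48

Answer: 48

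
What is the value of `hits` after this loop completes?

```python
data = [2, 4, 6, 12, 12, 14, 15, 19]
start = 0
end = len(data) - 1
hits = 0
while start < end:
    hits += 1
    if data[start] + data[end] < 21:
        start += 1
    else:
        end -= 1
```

Steps to find pair summing to 21
`hits` takes the values: 0 → 1 → 2 → 3 → 4 → 5 → 6 → 7

Answer: 7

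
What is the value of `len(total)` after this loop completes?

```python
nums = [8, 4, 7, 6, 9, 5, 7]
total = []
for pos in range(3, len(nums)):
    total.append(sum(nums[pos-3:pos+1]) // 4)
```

Number of 4-element averages
`total` takes the values: [] → [6] → [6, 6] → [6, 6, 6] → [6, 6, 6, 6]
So `len(total)` = 4

Answer: 4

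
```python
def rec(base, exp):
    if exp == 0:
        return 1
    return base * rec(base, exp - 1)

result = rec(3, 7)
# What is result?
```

rec(3, 7) = 3 * 3 * 3 * 3 * 3 * 3 * 3 = 2187

Answer: 2187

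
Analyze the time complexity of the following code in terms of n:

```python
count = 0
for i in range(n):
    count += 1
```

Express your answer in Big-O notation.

Each loop level contributes: n. Multiplying the contributions gives O(n).

Answer: O(n)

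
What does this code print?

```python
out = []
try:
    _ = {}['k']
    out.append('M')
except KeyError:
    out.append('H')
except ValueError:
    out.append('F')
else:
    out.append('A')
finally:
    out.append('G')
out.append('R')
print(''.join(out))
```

Execution trace: 'H' (except KeyError) → 'G' (finally) → 'R' (after the try/except). Output: HGR

Answer: HGR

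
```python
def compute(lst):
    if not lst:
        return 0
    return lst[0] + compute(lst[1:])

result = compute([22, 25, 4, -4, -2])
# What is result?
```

22 + 25 + 4 + (-4) + (-2) + 0 = 45

Answer: 45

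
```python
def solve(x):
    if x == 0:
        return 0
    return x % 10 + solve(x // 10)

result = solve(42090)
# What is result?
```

Sum of digits of 42090: 0 + 9 + 0 + 2 + 4 = 15

Answer: 15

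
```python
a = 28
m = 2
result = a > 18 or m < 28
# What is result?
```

Trace:
`a = 28` → a = 28
`m = 2` → m = 2
`result = a > 18 or m < 28` → result = True
So result = True

Answer: True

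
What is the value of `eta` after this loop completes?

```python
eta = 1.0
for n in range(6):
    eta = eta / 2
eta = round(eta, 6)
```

Halving LR 6 times: 1 / 2^6
`eta` takes the values: 1.0 → 0.5 → 0.25 → 0.125 → 0.0625 → 0.03125 → 0.015625

Answer: 0.015625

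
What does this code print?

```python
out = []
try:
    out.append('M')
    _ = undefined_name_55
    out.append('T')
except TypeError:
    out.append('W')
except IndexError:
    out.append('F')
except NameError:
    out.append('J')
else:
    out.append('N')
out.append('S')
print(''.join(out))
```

Execution trace: 'M' (try body) → 'J' (except NameError) → 'S' (after the try/except). Output: MJS

Answer: MJS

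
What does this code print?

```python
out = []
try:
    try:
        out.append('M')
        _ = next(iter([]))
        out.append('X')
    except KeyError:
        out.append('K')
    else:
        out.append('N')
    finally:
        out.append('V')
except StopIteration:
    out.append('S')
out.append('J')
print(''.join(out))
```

Execution trace: 'M' (try body) → 'V' (finally) → 'S' (outer except StopIteration) → 'J' (after the try/except). Output: MVSJ

Answer: MVSJ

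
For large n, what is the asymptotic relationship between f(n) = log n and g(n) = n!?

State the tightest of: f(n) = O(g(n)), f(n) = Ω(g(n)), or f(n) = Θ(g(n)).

log n vs n!: f(n) = O(g(n)) but not Ω(g(n)) — n! grows strictly faster than log n.

Answer: f(n) = O(g(n)) but not Ω(g(n)) — n! grows strictly faster than log n.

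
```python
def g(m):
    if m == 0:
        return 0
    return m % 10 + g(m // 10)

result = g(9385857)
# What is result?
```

Sum of digits of 9385857: 7 + 5 + 8 + 5 + 8 + 3 + 9 = 45

Answer: 45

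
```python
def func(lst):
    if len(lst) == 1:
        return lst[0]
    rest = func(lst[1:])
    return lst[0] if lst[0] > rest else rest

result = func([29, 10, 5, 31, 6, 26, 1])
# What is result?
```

Recursive max over [29, 10, 5, 31, 6, 26, 1] = 31

Answer: 31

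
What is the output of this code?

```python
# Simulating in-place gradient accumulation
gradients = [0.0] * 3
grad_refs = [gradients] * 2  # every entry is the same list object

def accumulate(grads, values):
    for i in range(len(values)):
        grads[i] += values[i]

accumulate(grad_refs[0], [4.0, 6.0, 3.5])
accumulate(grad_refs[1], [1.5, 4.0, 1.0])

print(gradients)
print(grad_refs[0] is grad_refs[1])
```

Key concept: gradient accumulation aliasing.
Step by step:
`gradients = [0.0] * 3` → gradients = [0.0, 0.0, 0.0]
`grad_refs = [gradients] * 2` → grad_refs = [[0.0, 0.0, 0.0], [0.0, 0.0, 0.0]]
`accumulate(grad_refs[0], [4.0, 6.0, 3.5])` → gradients = [4.0, 6.0, 3.5]; grad_refs = [[4.0, 6.0, 3.5], [4.0, 6.0, 3.5]]
`accumulate(grad_refs[1], [1.5, 4.0, 1.0])` → gradients = [5.5, 10.0, 4.5]; grad_refs = [[5.5, 10.0, 4.5], [5.5, 10.0, 4.5]]
`print(gradients)` → prints [5.5, 10.0, 4.5]
`print(grad_refs[0] is grad_refs[1])` → prints True

Answer:
[5.5, 10.0, 4.5]
True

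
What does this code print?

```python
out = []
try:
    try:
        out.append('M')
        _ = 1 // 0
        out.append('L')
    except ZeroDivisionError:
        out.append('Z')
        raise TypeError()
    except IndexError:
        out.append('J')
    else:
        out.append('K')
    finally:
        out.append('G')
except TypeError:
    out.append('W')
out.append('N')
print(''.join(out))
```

Execution trace: 'M' (inner try body) → 'Z' (inner except ZeroDivisionError) → 'G' (inner finally) → 'W' (outer except TypeError) → 'N' (after the try/except). Output: MZGWN

Answer: MZGWN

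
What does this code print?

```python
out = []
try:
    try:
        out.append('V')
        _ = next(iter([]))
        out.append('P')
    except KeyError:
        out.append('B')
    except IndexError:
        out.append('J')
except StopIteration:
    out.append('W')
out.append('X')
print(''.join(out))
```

Execution trace: 'V' (inner try body) → 'W' (outer except StopIteration) → 'X' (after the try/except). Output: VWX

Answer: VWX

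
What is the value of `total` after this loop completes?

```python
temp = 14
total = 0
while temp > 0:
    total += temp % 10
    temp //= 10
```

Sum digits of 14
`total` takes the values: 0 → 4 → 5

Answer: 5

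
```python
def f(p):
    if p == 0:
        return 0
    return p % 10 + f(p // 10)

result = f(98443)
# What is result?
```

Sum of digits of 98443: 3 + 4 + 4 + 8 + 9 = 28

Answer: 28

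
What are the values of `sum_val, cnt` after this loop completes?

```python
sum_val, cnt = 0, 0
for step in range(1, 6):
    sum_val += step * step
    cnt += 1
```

Sum of squares and count
`sum_val, cnt` takes the values: (0, 0) → (1, 0) → (1, 1) → (5, 1) → (5, 2) → (14, 2) → (14, 3) → (30, 3) → (30, 4) → (55, 4) → (55, 5)

Answer: 55, 5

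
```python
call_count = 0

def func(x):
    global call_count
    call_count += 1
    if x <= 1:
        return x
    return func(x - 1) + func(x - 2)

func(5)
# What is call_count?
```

Calls(x) = 1 + Calls(x-1) + Calls(x-2); Calls(0)=Calls(1)=1. For x=5 this gives 15.

Answer: 15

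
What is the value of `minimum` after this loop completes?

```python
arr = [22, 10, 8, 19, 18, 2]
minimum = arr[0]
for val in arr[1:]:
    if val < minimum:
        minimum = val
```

Minimum of [22, 10, 8, 19, 18, 2]
`minimum` takes the values: 22 → 10 → 8 → 2

Answer: 2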